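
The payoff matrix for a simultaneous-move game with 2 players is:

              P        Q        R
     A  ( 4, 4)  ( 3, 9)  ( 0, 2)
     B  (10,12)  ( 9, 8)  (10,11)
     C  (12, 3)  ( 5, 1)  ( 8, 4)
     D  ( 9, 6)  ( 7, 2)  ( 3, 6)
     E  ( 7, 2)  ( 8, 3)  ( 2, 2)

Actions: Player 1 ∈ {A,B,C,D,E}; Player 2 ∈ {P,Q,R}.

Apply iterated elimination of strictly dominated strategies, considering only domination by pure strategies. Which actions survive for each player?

IESDS → P1:{B,C} P2:{P,R}

P1 drop A (B beats it: P:10>4 Q:9>3 R:10>0)
P1 drop D (B beats it: P:10>9 Q:9>7 R:10>3)
P1 drop E (B beats it: P:10>7 Q:9>8 R:10>2)
P2 drop Q (P beats it: B:12>8 C:3>1)
P1→{B,C} P2→{P,R}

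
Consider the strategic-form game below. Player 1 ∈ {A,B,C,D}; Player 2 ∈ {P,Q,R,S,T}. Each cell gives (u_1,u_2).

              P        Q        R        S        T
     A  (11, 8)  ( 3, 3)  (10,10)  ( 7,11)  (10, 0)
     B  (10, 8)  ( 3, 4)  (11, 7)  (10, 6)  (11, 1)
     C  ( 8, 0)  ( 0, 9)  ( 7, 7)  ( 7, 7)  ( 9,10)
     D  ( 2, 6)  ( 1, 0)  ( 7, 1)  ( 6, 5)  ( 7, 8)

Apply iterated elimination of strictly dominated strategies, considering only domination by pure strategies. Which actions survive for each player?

P1 drop C (B beats it: P:10>8 Q:3>0 R:11>7 S:10>7 T:11>9)
P1 drop D (A beats it: P:11>2 Q:3>1 R:10>7 S:7>6 T:10>7)
P2 drop Q (P beats it: A:8>3 B:8>4)
P2 drop T (P beats it: A:8>0 B:8>1)
P1→{A,B} P2→{P,R,S}

Remaining: P1:{A,B} P2:{P,R,S}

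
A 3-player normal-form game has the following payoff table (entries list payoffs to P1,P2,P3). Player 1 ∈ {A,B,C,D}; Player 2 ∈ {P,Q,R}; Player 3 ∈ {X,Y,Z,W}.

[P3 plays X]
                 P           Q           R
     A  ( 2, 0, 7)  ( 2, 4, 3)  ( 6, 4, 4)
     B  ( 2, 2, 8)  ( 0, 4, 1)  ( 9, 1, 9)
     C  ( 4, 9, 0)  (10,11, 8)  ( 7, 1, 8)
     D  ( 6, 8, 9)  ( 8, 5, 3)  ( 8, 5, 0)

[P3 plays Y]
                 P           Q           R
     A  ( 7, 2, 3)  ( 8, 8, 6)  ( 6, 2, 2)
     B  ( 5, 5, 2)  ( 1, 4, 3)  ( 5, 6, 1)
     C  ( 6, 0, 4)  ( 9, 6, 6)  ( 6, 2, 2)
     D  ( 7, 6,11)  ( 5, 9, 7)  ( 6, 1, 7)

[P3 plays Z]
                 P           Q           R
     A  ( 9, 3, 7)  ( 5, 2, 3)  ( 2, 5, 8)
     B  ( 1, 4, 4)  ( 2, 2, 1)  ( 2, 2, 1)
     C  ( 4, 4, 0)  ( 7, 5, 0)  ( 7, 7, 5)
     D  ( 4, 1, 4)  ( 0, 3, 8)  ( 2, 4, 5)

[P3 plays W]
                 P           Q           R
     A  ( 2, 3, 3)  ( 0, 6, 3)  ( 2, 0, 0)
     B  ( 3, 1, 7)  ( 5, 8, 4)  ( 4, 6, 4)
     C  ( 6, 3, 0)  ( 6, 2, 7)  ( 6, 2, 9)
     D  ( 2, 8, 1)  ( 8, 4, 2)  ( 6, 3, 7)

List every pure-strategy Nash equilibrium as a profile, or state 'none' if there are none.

PSNE = {(C,Q,X)}

(A,P,X): not NE [P1→D gives 6>2; P2→R gives 4>0]
(A,P,Y): not NE [P2→Q gives 8>2; P3→Z gives 7>3]
(A,P,Z): not NE [P2→R gives 5>3]
(A,P,W): not NE [P1→C gives 6>2; P2→Q gives 6>3; P3→Z gives 7>3]
(A,Q,X): not NE [P1→C gives 10>2; P3→Y gives 6>3]
(A,Q,Y): not NE [P1→C gives 9>8]
(A,Q,Z): not NE [P1→C gives 7>5; P2→R gives 5>2; P3→Y gives 6>3]
(A,Q,W): not NE [P1→D gives 8>0; P3→Y gives 6>3]
(A,R,X): not NE [P1→B gives 9>6; P3→Z gives 8>4]
(A,R,Y): not NE [P2→Q gives 8>2; P3→Z gives 8>2]
(A,R,Z): not NE [P1→C gives 7>2]
(A,R,W): not NE [P1→D gives 6>2; P2→Q gives 6>0; P3→Z gives 8>0]
(B,P,X): not NE [P1→D gives 6>2; P2→Q gives 4>2]
(B,P,Y): not NE [P1→D gives 7>5; P2→R gives 6>5; P3→X gives 8>2]
(B,P,Z): not NE [P1→A gives 9>1; P3→X gives 8>4]
(B,P,W): not NE [P1→C gives 6>3; P2→Q gives 8>1; P3→X gives 8>7]
(B,Q,X): not NE [P1→C gives 10>0; P3→W gives 4>1]
(B,Q,Y): not NE [P1→C gives 9>1; P2→R gives 6>4; P3→W gives 4>3]
(B,Q,Z): not NE [P1→C gives 7>2; P2→P gives 4>2; P3→W gives 4>1]
(B,Q,W): not NE [P1→D gives 8>5]
(B,R,X): not NE [P2→Q gives 4>1]
(B,R,Y): not NE [P1→D gives 6>5; P3→X gives 9>1]
(B,R,Z): not NE [P1→C gives 7>2; P2→P gives 4>2; P3→X gives 9>1]
(B,R,W): not NE [P1→D gives 6>4; P2→Q gives 8>6; P3→X gives 9>4]
(C,P,X): not NE [P1→D gives 6>4; P2→Q gives 11>9; P3→Y gives 4>0]
(C,P,Y): not NE [P1→D gives 7>6; P2→Q gives 6>0]
(C,P,Z): not NE [P1→A gives 9>4; P2→R gives 7>4; P3→Y gives 4>0]
(C,P,W): not NE [P3→Y gives 4>0]
(C,Q,X): NE
(C,Q,Y): not NE [P3→X gives 8>6]
(C,Q,Z): not NE [P2→R gives 7>5; P3→X gives 8>0]
(C,Q,W): not NE [P1→D gives 8>6; P2→P gives 3>2; P3→X gives 8>7]
(C,R,X): not NE [P1→B gives 9>7; P2→Q gives 11>1; P3→W gives 9>8]
(C,R,Y): not NE [P2→Q gives 6>2; P3→W gives 9>2]
(C,R,Z): not NE [P3→W gives 9>5]
(C,R,W): not NE [P2→P gives 3>2]
(D,P,X): not NE [P3→Y gives 11>9]
(D,P,Y): not NE [P2→Q gives 9>6]
(D,P,Z): not NE [P1→A gives 9>4; P2→R gives 4>1; P3→Y gives 11>4]
(D,P,W): not NE [P1→C gives 6>2; P3→Y gives 11>1]
(D,Q,X): not NE [P1→C gives 10>8; P2→P gives 8>5; P3→Z gives 8>3]
(D,Q,Y): not NE [P1→C gives 9>5; P3→Z gives 8>7]
(D,Q,Z): not NE [P1→C gives 7>0; P2→R gives 4>3]
(D,Q,W): not NE [P2→P gives 8>4; P3→Z gives 8>2]
(D,R,X): not NE [P1→B gives 9>8; P2→P gives 8>5; P3→W gives 7>0]
(D,R,Y): not NE [P2→Q gives 9>1]
(D,R,Z): not NE [P1→C gives 7>2; P3→W gives 7>5]
(D,R,W): not NE [P2→P gives 8>3]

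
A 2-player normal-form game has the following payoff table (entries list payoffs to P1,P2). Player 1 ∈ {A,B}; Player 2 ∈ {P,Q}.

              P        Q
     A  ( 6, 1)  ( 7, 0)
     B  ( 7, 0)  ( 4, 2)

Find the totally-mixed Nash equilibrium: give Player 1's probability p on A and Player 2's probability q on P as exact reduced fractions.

(p,q) = (2/3, 3/4)

P1 indiff ⇒ q·6+(1-q)·7 = q·7+(1-q)·4 ⇒ q(-1) = (1-q)(-3) ⇒ q = 3/4
P2 indiff ⇒ p·1+(1-p)·0 = p·0+(1-p)·2 ⇒ p(1) = (1-p)(2) ⇒ p = 2/3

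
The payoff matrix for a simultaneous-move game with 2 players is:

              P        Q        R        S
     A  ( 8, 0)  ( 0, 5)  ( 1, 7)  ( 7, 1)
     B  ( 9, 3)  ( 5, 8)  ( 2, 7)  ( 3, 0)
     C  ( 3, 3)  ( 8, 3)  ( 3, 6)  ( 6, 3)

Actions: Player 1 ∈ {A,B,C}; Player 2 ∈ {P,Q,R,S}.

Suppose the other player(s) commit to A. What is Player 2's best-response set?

u_2(P vs A) = 0
u_2(Q vs A) = 5
u_2(R vs A) = 7
u_2(S vs A) = 1
max payoff 7 at {R}

argmax u_2 = {R}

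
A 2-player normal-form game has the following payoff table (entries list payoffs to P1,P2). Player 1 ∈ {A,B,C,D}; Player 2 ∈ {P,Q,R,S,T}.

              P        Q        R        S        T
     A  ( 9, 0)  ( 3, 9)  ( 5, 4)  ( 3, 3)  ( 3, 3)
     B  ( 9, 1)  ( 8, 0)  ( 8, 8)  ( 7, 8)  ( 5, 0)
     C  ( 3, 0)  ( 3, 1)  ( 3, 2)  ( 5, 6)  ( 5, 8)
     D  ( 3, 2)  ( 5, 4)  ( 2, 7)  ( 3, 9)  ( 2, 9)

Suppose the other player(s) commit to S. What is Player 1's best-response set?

P1 best: {B}

u_1(A vs S) = 3
u_1(B vs S) = 7
u_1(C vs S) = 5
u_1(D vs S) = 3
max payoff 7 at {B}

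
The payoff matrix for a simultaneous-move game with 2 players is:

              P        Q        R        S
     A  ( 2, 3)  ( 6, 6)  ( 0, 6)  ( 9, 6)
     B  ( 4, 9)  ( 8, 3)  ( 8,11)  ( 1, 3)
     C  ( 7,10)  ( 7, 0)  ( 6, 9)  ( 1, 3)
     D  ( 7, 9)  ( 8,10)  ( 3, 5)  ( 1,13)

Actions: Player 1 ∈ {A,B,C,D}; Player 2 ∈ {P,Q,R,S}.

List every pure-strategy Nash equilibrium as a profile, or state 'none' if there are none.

Nash profiles: (A,S), (B,R), (C,P)

(A,P): not NE [P1→D gives 7>2; P2→S gives 6>3]
(A,Q): not NE [P1→D gives 8>6]
(A,R): not NE [P1→B gives 8>0]
(A,S): NE
(B,P): not NE [P1→D gives 7>4; P2→R gives 11>9]
(B,Q): not NE [P2→R gives 11>3]
(B,R): NE
(B,S): not NE [P1→A gives 9>1; P2→R gives 11>3]
(C,P): NE
(C,Q): not NE [P1→D gives 8>7; P2→P gives 10>0]
(C,R): not NE [P1→B gives 8>6; P2→P gives 10>9]
(C,S): not NE [P1→A gives 9>1; P2→P gives 10>3]
(D,P): not NE [P2→S gives 13>9]
(D,Q): not NE [P2→S gives 13>10]
(D,R): not NE [P1→B gives 8>3; P2→S gives 13>5]
(D,S): not NE [P1→A gives 9>1]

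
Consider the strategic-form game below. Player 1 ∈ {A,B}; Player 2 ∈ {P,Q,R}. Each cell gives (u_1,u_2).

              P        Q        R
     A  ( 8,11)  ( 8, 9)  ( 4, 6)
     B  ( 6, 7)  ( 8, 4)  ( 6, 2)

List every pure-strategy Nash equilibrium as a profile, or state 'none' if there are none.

(A,P): NE
(A,Q): not NE [P2→P gives 11>9]
(A,R): not NE [P1→B gives 6>4; P2→P gives 11>6]
(B,P): not NE [P1→A gives 8>6]
(B,Q): not NE [P2→P gives 7>4]
(B,R): not NE [P2→P gives 7>2]

NE set: (A,P)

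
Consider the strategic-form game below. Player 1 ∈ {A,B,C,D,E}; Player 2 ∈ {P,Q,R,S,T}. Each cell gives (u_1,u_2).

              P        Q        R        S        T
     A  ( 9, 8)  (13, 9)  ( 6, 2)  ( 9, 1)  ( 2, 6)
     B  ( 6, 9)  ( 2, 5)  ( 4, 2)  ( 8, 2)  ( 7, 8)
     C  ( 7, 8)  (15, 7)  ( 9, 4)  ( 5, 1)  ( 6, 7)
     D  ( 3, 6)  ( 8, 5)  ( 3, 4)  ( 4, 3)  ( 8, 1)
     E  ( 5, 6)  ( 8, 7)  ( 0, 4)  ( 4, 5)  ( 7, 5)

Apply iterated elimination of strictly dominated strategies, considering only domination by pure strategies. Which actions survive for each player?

P2 drop R (P beats it: A:8>2 B:9>2 C:8>4 D:6>4 E:6>4)
P2 drop S (P beats it: A:8>1 B:9>2 C:8>1 D:6>3 E:6>5)
P2 drop T (P beats it: A:8>6 B:9>8 C:8>7 D:6>1 E:6>5)
P1 drop B (A beats it: P:9>6 Q:13>2)
P1 drop D (A beats it: P:9>3 Q:13>8)
P1 drop E (A beats it: P:9>5 Q:13>8)
P1→{A,C} P2→{P,Q}

IESDS → P1:{A,C} P2:{P,Q}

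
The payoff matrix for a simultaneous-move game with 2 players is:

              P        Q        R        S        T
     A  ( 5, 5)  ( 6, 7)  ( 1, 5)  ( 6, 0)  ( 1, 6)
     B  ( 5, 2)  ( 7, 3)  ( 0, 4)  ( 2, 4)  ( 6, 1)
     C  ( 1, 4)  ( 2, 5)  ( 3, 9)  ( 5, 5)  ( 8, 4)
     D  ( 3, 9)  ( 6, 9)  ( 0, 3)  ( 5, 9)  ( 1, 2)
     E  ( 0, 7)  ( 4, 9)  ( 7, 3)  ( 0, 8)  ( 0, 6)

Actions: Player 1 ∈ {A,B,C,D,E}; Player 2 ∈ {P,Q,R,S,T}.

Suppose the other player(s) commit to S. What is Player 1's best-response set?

P1 best: {A}

u_1(A vs S) = 6
u_1(B vs S) = 2
u_1(C vs S) = 5
u_1(D vs S) = 5
u_1(E vs S) = 0
max payoff 6 at {A}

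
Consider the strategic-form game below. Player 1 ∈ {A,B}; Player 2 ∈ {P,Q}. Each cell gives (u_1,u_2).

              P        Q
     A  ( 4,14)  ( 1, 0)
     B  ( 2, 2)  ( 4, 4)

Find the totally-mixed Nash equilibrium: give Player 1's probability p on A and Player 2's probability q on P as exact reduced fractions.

P1 indiff ⇒ q·4+(1-q)·1 = q·2+(1-q)·4 ⇒ q(2) = (1-q)(3) ⇒ q = 3/5
P2 indiff ⇒ p·14+(1-p)·2 = p·0+(1-p)·4 ⇒ p(14) = (1-p)(2) ⇒ p = 1/8

p=1/8, q=3/5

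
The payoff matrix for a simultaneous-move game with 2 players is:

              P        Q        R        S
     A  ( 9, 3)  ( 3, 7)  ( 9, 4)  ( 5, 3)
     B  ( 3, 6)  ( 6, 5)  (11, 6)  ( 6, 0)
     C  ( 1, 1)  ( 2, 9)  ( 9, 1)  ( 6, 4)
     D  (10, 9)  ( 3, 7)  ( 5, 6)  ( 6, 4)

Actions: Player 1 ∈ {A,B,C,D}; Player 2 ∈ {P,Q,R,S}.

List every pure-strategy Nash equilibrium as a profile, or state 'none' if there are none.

Nash profiles: (B,R), (D,P)

(A,P): not NE [P1→D gives 10>9; P2→Q gives 7>3]
(A,Q): not NE [P1→B gives 6>3]
(A,R): not NE [P1→B gives 11>9; P2→Q gives 7>4]
(A,S): not NE [P1→D gives 6>5; P2→Q gives 7>3]
(B,P): not NE [P1→D gives 10>3]
(B,Q): not NE [P2→R gives 6>5]
(B,R): NE
(B,S): not NE [P2→R gives 6>0]
(C,P): not NE [P1→D gives 10>1; P2→Q gives 9>1]
(C,Q): not NE [P1→B gives 6>2]
(C,R): not NE [P1→B gives 11>9; P2→Q gives 9>1]
(C,S): not NE [P2→Q gives 9>4]
(D,P): NE
(D,Q): not NE [P1→B gives 6>3; P2→P gives 9>7]
(D,R): not NE [P1→B gives 11>5; P2→P gives 9>6]
(D,S): not NE [P2→P gives 9>4]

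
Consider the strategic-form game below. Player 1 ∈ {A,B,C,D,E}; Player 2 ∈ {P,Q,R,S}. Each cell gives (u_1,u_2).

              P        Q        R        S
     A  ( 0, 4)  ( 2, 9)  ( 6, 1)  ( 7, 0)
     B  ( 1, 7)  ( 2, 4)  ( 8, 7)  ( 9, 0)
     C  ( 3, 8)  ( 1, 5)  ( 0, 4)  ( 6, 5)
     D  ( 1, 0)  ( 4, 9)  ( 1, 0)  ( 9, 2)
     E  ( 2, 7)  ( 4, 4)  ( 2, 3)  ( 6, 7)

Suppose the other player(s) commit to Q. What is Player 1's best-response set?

P1 best: {D,E}

u_1(A vs Q) = 2
u_1(B vs Q) = 2
u_1(C vs Q) = 1
u_1(D vs Q) = 4
u_1(E vs Q) = 4
max payoff 4 at {D,E}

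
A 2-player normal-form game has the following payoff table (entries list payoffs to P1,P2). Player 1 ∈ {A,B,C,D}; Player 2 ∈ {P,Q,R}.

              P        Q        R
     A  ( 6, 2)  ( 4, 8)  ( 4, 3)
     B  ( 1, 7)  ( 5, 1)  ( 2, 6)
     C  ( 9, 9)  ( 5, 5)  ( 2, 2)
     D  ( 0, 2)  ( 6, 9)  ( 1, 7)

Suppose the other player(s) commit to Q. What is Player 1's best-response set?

BR_1 = {D}

u_1(A vs Q) = 4
u_1(B vs Q) = 5
u_1(C vs Q) = 5
u_1(D vs Q) = 6
max payoff 6 at {D}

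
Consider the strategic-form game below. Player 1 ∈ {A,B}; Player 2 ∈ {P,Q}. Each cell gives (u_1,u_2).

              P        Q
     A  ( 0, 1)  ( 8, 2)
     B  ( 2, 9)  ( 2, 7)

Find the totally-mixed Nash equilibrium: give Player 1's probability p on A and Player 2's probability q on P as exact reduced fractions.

P1 indiff ⇒ q·0+(1-q)·8 = q·2+(1-q)·2 ⇒ q(-2) = (1-q)(-6) ⇒ q = 3/4
P2 indiff ⇒ p·1+(1-p)·9 = p·2+(1-p)·7 ⇒ p(-1) = (1-p)(-2) ⇒ p = 2/3

(p,q) = (2/3, 3/4)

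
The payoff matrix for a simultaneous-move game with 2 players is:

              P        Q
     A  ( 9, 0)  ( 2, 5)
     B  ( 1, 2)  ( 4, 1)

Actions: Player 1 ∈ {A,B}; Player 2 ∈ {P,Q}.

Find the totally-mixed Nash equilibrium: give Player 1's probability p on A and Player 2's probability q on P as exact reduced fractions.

p=1/6, q=1/5

P1 indiff ⇒ q·9+(1-q)·2 = q·1+(1-q)·4 ⇒ q(8) = (1-q)(2) ⇒ q = 1/5
P2 indiff ⇒ p·0+(1-p)·2 = p·5+(1-p)·1 ⇒ p(-5) = (1-p)(-1) ⇒ p = 1/6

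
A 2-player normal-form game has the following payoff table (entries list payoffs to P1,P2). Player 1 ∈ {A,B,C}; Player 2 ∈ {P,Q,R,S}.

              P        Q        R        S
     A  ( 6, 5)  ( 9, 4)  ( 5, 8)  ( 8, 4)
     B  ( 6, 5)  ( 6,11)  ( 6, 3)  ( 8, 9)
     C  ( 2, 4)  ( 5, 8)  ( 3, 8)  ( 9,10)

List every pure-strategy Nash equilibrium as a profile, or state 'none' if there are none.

NE set: (C,S)

(A,P): not NE [P2→R gives 8>5]
(A,Q): not NE [P2→R gives 8>4]
(A,R): not NE [P1→B gives 6>5]
(A,S): not NE [P1→C gives 9>8; P2→R gives 8>4]
(B,P): not NE [P2→Q gives 11>5]
(B,Q): not NE [P1→A gives 9>6]
(B,R): not NE [P2→Q gives 11>3]
(B,S): not NE [P1→C gives 9>8; P2→Q gives 11>9]
(C,P): not NE [P1→B gives 6>2; P2→S gives 10>4]
(C,Q): not NE [P1→A gives 9>5; P2→S gives 10>8]
(C,R): not NE [P1→B gives 6>3; P2→S gives 10>8]
(C,S): NE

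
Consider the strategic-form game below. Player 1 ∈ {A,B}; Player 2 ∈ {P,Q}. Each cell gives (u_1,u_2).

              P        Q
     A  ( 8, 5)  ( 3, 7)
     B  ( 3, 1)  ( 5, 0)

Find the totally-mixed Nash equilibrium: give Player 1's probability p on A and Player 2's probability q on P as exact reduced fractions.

P1 indiff ⇒ q·8+(1-q)·3 = q·3+(1-q)·5 ⇒ q(5) = (1-q)(2) ⇒ q = 2/7
P2 indiff ⇒ p·5+(1-p)·1 = p·7+(1-p)·0 ⇒ p(-2) = (1-p)(-1) ⇒ p = 1/3

(p,q) = (1/3, 2/7)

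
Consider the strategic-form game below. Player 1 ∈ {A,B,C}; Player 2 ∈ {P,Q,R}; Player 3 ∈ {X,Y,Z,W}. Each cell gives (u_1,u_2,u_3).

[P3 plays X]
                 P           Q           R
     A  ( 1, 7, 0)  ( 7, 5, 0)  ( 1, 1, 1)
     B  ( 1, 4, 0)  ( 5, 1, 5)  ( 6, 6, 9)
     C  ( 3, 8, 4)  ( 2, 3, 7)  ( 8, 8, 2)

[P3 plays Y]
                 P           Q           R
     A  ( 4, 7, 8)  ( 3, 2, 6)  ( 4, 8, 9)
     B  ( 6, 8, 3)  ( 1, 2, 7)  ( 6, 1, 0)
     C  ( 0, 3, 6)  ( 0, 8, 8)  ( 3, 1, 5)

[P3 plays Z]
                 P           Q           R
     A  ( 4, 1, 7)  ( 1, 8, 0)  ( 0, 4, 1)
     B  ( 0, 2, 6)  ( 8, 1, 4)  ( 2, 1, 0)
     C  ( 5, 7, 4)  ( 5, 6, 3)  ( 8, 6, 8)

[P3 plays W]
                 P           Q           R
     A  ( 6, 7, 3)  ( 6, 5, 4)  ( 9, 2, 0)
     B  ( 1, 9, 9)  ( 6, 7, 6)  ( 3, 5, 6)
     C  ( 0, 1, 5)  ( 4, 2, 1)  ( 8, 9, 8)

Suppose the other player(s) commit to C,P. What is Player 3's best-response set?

argmax u_3 = {Y}

u_3(X vs C,P) = 4
u_3(Y vs C,P) = 6
u_3(Z vs C,P) = 4
u_3(W vs C,P) = 5
max payoff 6 at {Y}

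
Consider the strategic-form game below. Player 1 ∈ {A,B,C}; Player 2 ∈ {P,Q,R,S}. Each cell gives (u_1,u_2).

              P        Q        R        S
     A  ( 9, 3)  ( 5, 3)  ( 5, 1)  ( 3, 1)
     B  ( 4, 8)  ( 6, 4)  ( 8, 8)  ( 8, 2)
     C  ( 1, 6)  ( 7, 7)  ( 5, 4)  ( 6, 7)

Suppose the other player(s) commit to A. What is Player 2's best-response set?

BR_2 = {P,Q}

u_2(P vs A) = 3
u_2(Q vs A) = 3
u_2(R vs A) = 1
u_2(S vs A) = 1
max payoff 3 at {P,Q}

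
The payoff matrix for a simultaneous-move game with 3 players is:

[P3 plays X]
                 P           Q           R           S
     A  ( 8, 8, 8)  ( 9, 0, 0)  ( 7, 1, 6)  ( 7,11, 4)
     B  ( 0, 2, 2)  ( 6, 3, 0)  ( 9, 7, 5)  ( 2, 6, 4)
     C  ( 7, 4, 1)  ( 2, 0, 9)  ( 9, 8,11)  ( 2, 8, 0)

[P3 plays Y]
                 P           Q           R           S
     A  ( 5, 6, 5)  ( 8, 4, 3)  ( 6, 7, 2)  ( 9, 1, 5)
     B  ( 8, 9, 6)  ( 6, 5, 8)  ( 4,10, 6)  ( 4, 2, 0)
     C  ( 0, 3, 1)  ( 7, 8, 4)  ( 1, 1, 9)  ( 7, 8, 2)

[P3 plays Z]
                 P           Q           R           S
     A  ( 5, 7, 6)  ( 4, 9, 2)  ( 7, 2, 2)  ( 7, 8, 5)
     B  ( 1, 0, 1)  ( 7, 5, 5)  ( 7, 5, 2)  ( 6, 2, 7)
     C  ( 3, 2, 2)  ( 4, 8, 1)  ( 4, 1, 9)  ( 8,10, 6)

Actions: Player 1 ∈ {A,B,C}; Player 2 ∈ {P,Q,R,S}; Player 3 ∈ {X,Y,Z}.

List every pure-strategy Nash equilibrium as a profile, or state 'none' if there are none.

(A,P,X): not NE [P2→S gives 11>8]
(A,P,Y): not NE [P1→B gives 8>5; P2→R gives 7>6; P3→X gives 8>5]
(A,P,Z): not NE [P2→Q gives 9>7; P3→X gives 8>6]
(A,Q,X): not NE [P2→S gives 11>0; P3→Y gives 3>0]
(A,Q,Y): not NE [P2→R gives 7>4]
(A,Q,Z): not NE [P1→B gives 7>4; P3→Y gives 3>2]
(A,R,X): not NE [P1→C gives 9>7; P2→S gives 11>1]
(A,R,Y): not NE [P3→X gives 6>2]
(A,R,Z): not NE [P2→Q gives 9>2; P3→X gives 6>2]
(A,S,X): not NE [P3→Z gives 5>4]
(A,S,Y): not NE [P2→R gives 7>1]
(A,S,Z): not NE [P1→C gives 8>7; P2→Q gives 9>8]
(B,P,X): not NE [P1→A gives 8>0; P2→R gives 7>2; P3→Y gives 6>2]
(B,P,Y): not NE [P2→R gives 10>9]
(B,P,Z): not NE [P1→A gives 5>1; P2→R gives 5>0; P3→Y gives 6>1]
(B,Q,X): not NE [P1→A gives 9>6; P2→R gives 7>3; P3→Y gives 8>0]
(B,Q,Y): not NE [P1→A gives 8>6; P2→R gives 10>5]
(B,Q,Z): not NE [P3→Y gives 8>5]
(B,R,X): not NE [P3→Y gives 6>5]
(B,R,Y): not NE [P1→A gives 6>4]
(B,R,Z): not NE [P3→Y gives 6>2]
(B,S,X): not NE [P1→A gives 7>2; P2→R gives 7>6; P3→Z gives 7>4]
(B,S,Y): not NE [P1→A gives 9>4; P2→R gives 10>2; P3→Z gives 7>0]
(B,S,Z): not NE [P1→C gives 8>6; P2→R gives 5>2]
(C,P,X): not NE [P1→A gives 8>7; P2→S gives 8>4; P3→Z gives 2>1]
(C,P,Y): not NE [P1→B gives 8>0; P2→S gives 8>3; P3→Z gives 2>1]
(C,P,Z): not NE [P1→A gives 5>3; P2→S gives 10>2]
(C,Q,X): not NE [P1→A gives 9>2; P2→S gives 8>0]
(C,Q,Y): not NE [P1→A gives 8>7; P3→X gives 9>4]
(C,Q,Z): not NE [P1→B gives 7>4; P2→S gives 10>8; P3→X gives 9>1]
(C,R,X): NE
(C,R,Y): not NE [P1→A gives 6>1; P2→S gives 8>1; P3→X gives 11>9]
(C,R,Z): not NE [P1→B gives 7>4; P2→S gives 10>1; P3→X gives 11>9]
(C,S,X): not NE [P1→A gives 7>2; P3→Z gives 6>0]
(C,S,Y): not NE [P1→A gives 9>7; P3→Z gives 6>2]
(C,S,Z): NE

Nash profiles: (C,R,X), (C,S,Z)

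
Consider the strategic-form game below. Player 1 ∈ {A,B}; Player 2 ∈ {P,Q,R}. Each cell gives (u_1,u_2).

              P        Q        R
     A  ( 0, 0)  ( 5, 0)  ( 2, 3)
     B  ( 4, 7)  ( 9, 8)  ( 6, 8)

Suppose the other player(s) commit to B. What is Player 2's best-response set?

u_2(P vs B) = 7
u_2(Q vs B) = 8
u_2(R vs B) = 8
max payoff 8 at {Q,R}

argmax u_2 = {Q,R}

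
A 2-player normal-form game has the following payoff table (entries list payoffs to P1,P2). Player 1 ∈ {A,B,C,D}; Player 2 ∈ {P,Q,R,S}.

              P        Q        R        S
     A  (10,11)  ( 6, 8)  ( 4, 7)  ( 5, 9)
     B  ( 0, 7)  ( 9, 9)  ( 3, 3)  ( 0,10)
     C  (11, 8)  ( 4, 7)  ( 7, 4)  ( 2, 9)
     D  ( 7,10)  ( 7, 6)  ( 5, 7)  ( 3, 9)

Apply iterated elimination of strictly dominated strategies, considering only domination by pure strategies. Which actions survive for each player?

Remaining: P1:{A,C} P2:{P,S}

P2 drop Q (S beats it: A:9>8 B:10>9 C:9>7 D:9>6)
P1 drop B (A beats it: P:10>0 R:4>3 S:5>0)
P2 drop R (P beats it: A:11>7 C:8>4 D:10>7)
P1 drop D (A beats it: P:10>7 S:5>3)
P1→{A,C} P2→{P,S}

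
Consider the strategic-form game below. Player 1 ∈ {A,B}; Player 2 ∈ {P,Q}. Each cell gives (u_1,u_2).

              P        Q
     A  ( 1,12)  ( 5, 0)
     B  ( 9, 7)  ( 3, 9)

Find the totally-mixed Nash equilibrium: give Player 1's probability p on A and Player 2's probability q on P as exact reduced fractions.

P1 mixes 1/7 on A; P2 mixes 1/5 on P

P1 indiff ⇒ q·1+(1-q)·5 = q·9+(1-q)·3 ⇒ q(-8) = (1-q)(-2) ⇒ q = 1/5
P2 indiff ⇒ p·12+(1-p)·7 = p·0+(1-p)·9 ⇒ p(12) = (1-p)(2) ⇒ p = 1/7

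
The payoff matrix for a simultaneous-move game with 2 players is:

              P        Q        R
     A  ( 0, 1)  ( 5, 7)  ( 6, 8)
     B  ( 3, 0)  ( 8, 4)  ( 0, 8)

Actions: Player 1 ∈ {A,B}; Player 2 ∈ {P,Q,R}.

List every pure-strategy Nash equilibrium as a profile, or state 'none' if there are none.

Nash profiles: (A,R)

(A,P): not NE [P1→B gives 3>0; P2→R gives 8>1]
(A,Q): not NE [P1→B gives 8>5; P2→R gives 8>7]
(A,R): NE
(B,P): not NE [P2→R gives 8>0]
(B,Q): not NE [P2→R gives 8>4]
(B,R): not NE [P1→A gives 6>0]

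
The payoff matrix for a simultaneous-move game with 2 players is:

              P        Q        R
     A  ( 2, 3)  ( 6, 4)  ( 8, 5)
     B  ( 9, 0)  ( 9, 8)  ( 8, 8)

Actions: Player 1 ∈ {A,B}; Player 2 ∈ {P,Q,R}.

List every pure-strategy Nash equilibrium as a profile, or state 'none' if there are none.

Nash profiles: (A,R), (B,Q), (B,R)

(A,P): not NE [P1→B gives 9>2; P2→R gives 5>3]
(A,Q): not NE [P1→B gives 9>6; P2→R gives 5>4]
(A,R): NE
(B,P): not NE [P2→R gives 8>0]
(B,Q): NE
(B,R): NE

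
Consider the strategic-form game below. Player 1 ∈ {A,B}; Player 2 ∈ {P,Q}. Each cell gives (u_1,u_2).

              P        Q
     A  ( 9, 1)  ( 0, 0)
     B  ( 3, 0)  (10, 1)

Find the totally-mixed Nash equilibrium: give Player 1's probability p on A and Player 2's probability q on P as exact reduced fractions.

P1 mixes 1/2 on A; P2 mixes 5/8 on P

P1 indiff ⇒ q·9+(1-q)·0 = q·3+(1-q)·10 ⇒ q(6) = (1-q)(10) ⇒ q = 5/8
P2 indiff ⇒ p·1+(1-p)·0 = p·0+(1-p)·1 ⇒ p(1) = (1-p)(1) ⇒ p = 1/2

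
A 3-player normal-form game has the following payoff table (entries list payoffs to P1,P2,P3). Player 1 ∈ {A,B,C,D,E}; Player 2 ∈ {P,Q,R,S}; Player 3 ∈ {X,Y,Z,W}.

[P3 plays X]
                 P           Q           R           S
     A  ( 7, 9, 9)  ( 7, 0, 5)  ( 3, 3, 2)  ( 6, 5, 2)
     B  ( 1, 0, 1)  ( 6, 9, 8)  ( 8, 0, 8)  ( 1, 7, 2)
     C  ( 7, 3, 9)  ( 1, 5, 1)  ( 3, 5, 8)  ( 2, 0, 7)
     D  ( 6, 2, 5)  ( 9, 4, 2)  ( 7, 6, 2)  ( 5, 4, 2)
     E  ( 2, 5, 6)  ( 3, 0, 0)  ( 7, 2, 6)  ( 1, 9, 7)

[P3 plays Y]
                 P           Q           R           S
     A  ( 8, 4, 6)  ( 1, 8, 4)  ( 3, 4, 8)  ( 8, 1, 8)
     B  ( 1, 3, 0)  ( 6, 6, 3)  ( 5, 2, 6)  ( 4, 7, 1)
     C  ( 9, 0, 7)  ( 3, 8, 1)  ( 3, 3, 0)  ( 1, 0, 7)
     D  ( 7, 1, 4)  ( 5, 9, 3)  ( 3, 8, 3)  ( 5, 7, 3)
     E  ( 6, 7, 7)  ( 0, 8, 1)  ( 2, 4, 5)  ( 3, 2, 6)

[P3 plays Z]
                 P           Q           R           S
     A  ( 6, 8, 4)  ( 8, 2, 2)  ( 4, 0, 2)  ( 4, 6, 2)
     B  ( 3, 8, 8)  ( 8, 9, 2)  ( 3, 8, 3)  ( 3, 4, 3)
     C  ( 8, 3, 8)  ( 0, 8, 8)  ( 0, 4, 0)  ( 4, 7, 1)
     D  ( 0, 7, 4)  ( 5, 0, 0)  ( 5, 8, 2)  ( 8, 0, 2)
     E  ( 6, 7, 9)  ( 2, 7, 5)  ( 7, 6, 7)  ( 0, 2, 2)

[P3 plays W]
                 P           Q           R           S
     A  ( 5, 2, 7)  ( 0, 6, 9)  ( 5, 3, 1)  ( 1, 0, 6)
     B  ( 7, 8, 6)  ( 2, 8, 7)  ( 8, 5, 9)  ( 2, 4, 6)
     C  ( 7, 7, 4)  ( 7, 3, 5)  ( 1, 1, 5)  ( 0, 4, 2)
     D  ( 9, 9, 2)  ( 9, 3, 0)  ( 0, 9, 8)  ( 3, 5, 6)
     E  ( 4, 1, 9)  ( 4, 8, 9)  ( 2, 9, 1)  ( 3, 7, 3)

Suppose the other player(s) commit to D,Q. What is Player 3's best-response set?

u_3(X vs D,Q) = 2
u_3(Y vs D,Q) = 3
u_3(Z vs D,Q) = 0
u_3(W vs D,Q) = 0
max payoff 3 at {Y}

P3 best: {Y}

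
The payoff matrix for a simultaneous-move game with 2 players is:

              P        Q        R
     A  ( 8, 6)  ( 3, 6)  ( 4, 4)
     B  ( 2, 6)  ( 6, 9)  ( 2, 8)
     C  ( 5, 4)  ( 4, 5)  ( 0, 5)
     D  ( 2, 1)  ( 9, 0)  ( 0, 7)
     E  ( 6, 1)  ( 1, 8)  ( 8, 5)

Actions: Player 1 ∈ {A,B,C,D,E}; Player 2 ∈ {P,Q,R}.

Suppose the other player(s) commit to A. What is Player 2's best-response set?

u_2(P vs A) = 6
u_2(Q vs A) = 6
u_2(R vs A) = 4
max payoff 6 at {P,Q}

BR_2 = {P,Q}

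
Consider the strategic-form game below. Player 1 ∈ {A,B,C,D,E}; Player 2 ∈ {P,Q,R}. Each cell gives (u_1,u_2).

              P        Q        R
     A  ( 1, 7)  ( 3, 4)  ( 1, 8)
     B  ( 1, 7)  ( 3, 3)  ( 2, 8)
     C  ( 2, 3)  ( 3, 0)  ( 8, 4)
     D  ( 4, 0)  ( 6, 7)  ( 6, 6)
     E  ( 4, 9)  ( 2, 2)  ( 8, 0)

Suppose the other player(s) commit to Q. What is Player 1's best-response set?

P1 best: {D}

u_1(A vs Q) = 3
u_1(B vs Q) = 3
u_1(C vs Q) = 3
u_1(D vs Q) = 6
u_1(E vs Q) = 2
max payoff 6 at {D}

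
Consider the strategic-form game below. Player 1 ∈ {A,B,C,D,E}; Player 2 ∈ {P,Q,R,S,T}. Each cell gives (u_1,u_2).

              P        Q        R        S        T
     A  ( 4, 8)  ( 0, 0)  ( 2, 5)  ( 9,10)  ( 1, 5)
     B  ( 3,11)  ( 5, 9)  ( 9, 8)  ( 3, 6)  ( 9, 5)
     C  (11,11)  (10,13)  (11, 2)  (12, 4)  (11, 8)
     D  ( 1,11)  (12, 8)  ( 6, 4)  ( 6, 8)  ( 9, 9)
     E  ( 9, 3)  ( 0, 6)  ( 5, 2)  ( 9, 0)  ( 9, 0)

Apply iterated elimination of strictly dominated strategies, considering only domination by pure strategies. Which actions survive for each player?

IESDS → P1:{C,D} P2:{P,Q}

P1 drop A (C beats it: P:11>4 Q:10>0 R:11>2 S:12>9 T:11>1)
P1 drop B (C beats it: P:11>3 Q:10>5 R:11>9 S:12>3 T:11>9)
P1 drop E (C beats it: P:11>9 Q:10>0 R:11>5 S:12>9 T:11>9)
P2 drop R (P beats it: C:11>2 D:11>4)
P2 drop S (P beats it: C:11>4 D:11>8)
P2 drop T (P beats it: C:11>8 D:11>9)
P1→{C,D} P2→{P,Q}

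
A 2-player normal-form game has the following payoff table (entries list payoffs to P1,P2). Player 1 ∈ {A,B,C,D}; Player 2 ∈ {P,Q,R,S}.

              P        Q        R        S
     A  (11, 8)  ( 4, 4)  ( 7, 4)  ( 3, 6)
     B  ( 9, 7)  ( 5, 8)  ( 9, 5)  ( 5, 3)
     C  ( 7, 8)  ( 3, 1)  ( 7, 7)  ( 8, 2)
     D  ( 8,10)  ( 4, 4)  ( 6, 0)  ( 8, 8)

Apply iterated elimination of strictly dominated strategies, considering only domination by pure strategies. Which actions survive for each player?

P2 drop R (P beats it: A:8>4 B:7>5 C:8>7 D:10>0)
P2 drop S (P beats it: A:8>6 B:7>3 C:8>2 D:10>8)
P1 drop C (A beats it: P:11>7 Q:4>3)
P1 drop D (B beats it: P:9>8 Q:5>4)
P1→{A,B} P2→{P,Q}

Survivors P1:{A,B} P2:{P,Q}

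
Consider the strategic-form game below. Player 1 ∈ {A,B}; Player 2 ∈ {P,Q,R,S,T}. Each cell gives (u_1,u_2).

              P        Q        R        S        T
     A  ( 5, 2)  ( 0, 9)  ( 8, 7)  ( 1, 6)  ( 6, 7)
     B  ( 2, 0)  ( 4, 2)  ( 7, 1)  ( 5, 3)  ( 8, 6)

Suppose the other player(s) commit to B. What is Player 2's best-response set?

u_2(P vs B) = 0
u_2(Q vs B) = 2
u_2(R vs B) = 1
u_2(S vs B) = 3
u_2(T vs B) = 6
max payoff 6 at {T}

argmax u_2 = {T}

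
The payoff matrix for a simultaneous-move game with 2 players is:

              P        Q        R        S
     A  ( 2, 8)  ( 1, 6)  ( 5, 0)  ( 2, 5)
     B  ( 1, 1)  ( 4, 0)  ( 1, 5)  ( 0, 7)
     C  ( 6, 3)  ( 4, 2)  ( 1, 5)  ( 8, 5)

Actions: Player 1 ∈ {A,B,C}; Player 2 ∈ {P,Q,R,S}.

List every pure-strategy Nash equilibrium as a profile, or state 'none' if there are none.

(A,P): not NE [P1→C gives 6>2]
(A,Q): not NE [P1→C gives 4>1; P2→P gives 8>6]
(A,R): not NE [P2→P gives 8>0]
(A,S): not NE [P1→C gives 8>2; P2→P gives 8>5]
(B,P): not NE [P1→C gives 6>1; P2→S gives 7>1]
(B,Q): not NE [P2→S gives 7>0]
(B,R): not NE [P1→A gives 5>1; P2→S gives 7>5]
(B,S): not NE [P1→C gives 8>0]
(C,P): not NE [P2→S gives 5>3]
(C,Q): not NE [P2→S gives 5>2]
(C,R): not NE [P1→A gives 5>1]
(C,S): NE

PSNE = {(C,S)}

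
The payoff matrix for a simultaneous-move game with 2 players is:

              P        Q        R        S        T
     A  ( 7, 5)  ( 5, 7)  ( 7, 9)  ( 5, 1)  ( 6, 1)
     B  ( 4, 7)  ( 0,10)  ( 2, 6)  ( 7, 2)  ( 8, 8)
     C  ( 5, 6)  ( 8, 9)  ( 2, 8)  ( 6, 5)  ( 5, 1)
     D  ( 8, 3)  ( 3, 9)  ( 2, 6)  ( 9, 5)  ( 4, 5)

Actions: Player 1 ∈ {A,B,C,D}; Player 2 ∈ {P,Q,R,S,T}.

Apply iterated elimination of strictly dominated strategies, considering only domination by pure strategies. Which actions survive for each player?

P2 drop P (Q beats it: A:7>5 B:10>7 C:9>6 D:9>3)
P2 drop S (Q beats it: A:7>1 B:10>2 C:9>5 D:9>5)
P1 drop D (A beats it: Q:5>3 R:7>2 T:6>4)
P2 drop T (Q beats it: A:7>1 B:10>8 C:9>1)
P1 drop B (A beats it: Q:5>0 R:7>2)
P1→{A,C} P2→{Q,R}

Remaining: P1:{A,C} P2:{Q,R}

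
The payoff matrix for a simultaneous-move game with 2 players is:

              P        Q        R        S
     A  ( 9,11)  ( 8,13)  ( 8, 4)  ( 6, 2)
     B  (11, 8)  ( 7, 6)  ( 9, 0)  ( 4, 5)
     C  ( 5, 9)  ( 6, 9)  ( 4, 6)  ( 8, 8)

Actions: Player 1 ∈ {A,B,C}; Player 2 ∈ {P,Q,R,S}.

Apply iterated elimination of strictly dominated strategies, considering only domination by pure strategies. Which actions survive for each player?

Remaining: P1:{A,B} P2:{P,Q}

P2 drop R (P beats it: A:11>4 B:8>0 C:9>6)
P2 drop S (P beats it: A:11>2 B:8>5 C:9>8)
P1 drop C (A beats it: P:9>5 Q:8>6)
P1→{A,B} P2→{P,Q}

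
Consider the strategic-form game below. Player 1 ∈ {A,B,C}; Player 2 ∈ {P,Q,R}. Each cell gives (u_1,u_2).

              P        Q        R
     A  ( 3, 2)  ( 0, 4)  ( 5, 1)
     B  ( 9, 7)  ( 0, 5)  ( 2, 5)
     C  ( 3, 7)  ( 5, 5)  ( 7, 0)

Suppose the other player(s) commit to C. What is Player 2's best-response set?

u_2(P vs C) = 7
u_2(Q vs C) = 5
u_2(R vs C) = 0
max payoff 7 at {P}

argmax u_2 = {P}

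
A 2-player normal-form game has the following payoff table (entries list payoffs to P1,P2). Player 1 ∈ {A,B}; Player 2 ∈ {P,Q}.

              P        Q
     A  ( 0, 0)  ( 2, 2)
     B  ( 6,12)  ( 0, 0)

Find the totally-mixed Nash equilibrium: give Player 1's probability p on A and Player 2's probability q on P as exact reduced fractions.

P1 indiff ⇒ q·0+(1-q)·2 = q·6+(1-q)·0 ⇒ q(-6) = (1-q)(-2) ⇒ q = 1/4
P2 indiff ⇒ p·0+(1-p)·12 = p·2+(1-p)·0 ⇒ p(-2) = (1-p)(-12) ⇒ p = 6/7

(p,q) = (6/7, 1/4)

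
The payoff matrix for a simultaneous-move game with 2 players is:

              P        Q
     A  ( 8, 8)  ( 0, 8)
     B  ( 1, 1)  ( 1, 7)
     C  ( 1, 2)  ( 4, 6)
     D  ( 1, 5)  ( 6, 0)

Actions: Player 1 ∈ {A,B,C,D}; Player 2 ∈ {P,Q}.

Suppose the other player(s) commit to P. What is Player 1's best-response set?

argmax u_1 = {A}

u_1(A vs P) = 8
u_1(B vs P) = 1
u_1(C vs P) = 1
u_1(D vs P) = 1
max payoff 8 at {A}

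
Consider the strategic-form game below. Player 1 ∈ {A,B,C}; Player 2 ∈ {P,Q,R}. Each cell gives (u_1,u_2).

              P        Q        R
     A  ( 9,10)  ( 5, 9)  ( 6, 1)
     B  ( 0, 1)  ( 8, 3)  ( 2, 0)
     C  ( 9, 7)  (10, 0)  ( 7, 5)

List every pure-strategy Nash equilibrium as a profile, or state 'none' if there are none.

PSNE = {(A,P), (C,P)}

(A,P): NE
(A,Q): not NE [P1→C gives 10>5; P2→P gives 10>9]
(A,R): not NE [P1→C gives 7>6; P2→P gives 10>1]
(B,P): not NE [P1→C gives 9>0; P2→Q gives 3>1]
(B,Q): not NE [P1→C gives 10>8]
(B,R): not NE [P1→C gives 7>2; P2→Q gives 3>0]
(C,P): NE
(C,Q): not NE [P2→P gives 7>0]
(C,R): not NE [P2→P gives 7>5]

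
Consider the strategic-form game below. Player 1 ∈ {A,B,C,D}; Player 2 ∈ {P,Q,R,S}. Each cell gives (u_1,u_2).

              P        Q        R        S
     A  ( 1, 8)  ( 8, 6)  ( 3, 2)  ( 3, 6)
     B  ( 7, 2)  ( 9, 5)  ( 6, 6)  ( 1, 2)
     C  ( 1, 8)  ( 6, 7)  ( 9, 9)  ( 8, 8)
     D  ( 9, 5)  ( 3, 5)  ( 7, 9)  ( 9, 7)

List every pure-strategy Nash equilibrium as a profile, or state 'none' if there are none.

NE set: (C,R)

(A,P): not NE [P1→D gives 9>1]
(A,Q): not NE [P1→B gives 9>8; P2→P gives 8>6]
(A,R): not NE [P1→C gives 9>3; P2→P gives 8>2]
(A,S): not NE [P1→D gives 9>3; P2→P gives 8>6]
(B,P): not NE [P1→D gives 9>7; P2→R gives 6>2]
(B,Q): not NE [P2→R gives 6>5]
(B,R): not NE [P1→C gives 9>6]
(B,S): not NE [P1→D gives 9>1; P2→R gives 6>2]
(C,P): not NE [P1→D gives 9>1; P2→R gives 9>8]
(C,Q): not NE [P1→B gives 9>6; P2→R gives 9>7]
(C,R): NE
(C,S): not NE [P1→D gives 9>8; P2→R gives 9>8]
(D,P): not NE [P2→R gives 9>5]
(D,Q): not NE [P1→B gives 9>3; P2→R gives 9>5]
(D,R): not NE [P1→C gives 9>7]
(D,S): not NE [P2→R gives 9>7]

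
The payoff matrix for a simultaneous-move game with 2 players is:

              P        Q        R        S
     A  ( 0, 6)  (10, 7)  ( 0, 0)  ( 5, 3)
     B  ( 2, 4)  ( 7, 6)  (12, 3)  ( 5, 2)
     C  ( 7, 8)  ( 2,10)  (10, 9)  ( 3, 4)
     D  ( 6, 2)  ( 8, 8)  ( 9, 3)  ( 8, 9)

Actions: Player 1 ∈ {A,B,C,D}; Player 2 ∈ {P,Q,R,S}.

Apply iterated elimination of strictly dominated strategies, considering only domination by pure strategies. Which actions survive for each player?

P2 drop P (Q beats it: A:7>6 B:6>4 C:10>8 D:8>2)
P1 drop C (B beats it: Q:7>2 R:12>10 S:5>3)
P2 drop R (Q beats it: A:7>0 B:6>3 D:8>3)
P1 drop B (D beats it: Q:8>7 S:8>5)
P1→{A,D} P2→{Q,S}

Remaining: P1:{A,D} P2:{Q,S}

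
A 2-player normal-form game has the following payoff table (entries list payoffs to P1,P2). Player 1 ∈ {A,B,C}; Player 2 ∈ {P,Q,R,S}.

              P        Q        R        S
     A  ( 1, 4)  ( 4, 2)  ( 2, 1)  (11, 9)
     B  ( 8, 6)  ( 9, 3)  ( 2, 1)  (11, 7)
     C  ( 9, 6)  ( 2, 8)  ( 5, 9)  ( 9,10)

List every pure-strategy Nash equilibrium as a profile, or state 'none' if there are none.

(A,P): not NE [P1→C gives 9>1; P2→S gives 9>4]
(A,Q): not NE [P1→B gives 9>4; P2→S gives 9>2]
(A,R): not NE [P1→C gives 5>2; P2→S gives 9>1]
(A,S): NE
(B,P): not NE [P1→C gives 9>8; P2→S gives 7>6]
(B,Q): not NE [P2→S gives 7>3]
(B,R): not NE [P1→C gives 5>2; P2→S gives 7>1]
(B,S): NE
(C,P): not NE [P2→S gives 10>6]
(C,Q): not NE [P1→B gives 9>2; P2→S gives 10>8]
(C,R): not NE [P2→S gives 10>9]
(C,S): not NE [P1→B gives 11>9]

PSNE = {(A,S), (B,S)}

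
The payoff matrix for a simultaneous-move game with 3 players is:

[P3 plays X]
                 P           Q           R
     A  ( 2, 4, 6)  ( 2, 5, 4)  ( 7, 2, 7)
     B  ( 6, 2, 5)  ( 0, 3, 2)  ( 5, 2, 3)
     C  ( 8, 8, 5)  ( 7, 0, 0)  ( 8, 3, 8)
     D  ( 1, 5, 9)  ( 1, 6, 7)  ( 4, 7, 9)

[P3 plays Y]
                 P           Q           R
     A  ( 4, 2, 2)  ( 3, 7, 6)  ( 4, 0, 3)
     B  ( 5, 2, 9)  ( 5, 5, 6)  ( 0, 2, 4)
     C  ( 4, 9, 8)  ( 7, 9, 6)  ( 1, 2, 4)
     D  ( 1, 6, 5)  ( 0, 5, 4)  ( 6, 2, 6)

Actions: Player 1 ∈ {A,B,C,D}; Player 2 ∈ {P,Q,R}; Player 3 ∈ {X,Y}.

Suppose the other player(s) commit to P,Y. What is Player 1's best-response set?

P1 best: {B}

u_1(A vs P,Y) = 4
u_1(B vs P,Y) = 5
u_1(C vs P,Y) = 4
u_1(D vs P,Y) = 1
max payoff 5 at {B}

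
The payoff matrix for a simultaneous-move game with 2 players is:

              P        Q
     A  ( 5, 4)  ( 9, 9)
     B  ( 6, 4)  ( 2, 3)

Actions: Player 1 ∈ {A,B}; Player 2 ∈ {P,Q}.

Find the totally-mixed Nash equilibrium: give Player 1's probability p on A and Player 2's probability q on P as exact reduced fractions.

P1 indiff ⇒ q·5+(1-q)·9 = q·6+(1-q)·2 ⇒ q(-1) = (1-q)(-7) ⇒ q = 7/8
P2 indiff ⇒ p·4+(1-p)·4 = p·9+(1-p)·3 ⇒ p(-5) = (1-p)(-1) ⇒ p = 1/6

p=1/6, q=7/8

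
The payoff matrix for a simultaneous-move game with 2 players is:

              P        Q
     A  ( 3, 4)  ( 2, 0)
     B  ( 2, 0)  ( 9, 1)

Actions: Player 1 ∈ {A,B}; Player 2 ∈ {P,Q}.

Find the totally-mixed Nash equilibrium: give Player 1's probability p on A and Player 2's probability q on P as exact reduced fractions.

p=1/5, q=7/8

P1 indiff ⇒ q·3+(1-q)·2 = q·2+(1-q)·9 ⇒ q(1) = (1-q)(7) ⇒ q = 7/8
P2 indiff ⇒ p·4+(1-p)·0 = p·0+(1-p)·1 ⇒ p(4) = (1-p)(1) ⇒ p = 1/5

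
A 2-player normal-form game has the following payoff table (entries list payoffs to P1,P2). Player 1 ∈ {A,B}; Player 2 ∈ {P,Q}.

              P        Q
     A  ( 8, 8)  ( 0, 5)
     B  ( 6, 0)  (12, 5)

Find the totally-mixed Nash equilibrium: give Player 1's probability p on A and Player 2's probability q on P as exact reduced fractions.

P1 indiff ⇒ q·8+(1-q)·0 = q·6+(1-q)·12 ⇒ q(2) = (1-q)(12) ⇒ q = 6/7
P2 indiff ⇒ p·8+(1-p)·0 = p·5+(1-p)·5 ⇒ p(3) = (1-p)(5) ⇒ p = 5/8

P1 mixes 5/8 on A; P2 mixes 6/7 on P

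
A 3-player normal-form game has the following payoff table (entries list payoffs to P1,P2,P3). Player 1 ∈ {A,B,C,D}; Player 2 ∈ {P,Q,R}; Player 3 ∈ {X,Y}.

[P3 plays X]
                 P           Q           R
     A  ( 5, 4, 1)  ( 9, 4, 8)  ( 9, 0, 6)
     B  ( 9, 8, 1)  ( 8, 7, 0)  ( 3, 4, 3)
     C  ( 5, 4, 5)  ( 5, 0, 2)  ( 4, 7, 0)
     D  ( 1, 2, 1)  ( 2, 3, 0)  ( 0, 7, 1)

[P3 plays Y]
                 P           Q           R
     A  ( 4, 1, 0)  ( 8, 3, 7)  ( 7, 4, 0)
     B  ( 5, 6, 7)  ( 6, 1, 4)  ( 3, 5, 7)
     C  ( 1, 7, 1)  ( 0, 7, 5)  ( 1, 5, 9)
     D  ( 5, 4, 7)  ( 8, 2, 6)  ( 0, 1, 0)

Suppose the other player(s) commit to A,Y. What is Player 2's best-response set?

u_2(P vs A,Y) = 1
u_2(Q vs A,Y) = 3
u_2(R vs A,Y) = 4
max payoff 4 at {R}

BR_2 = {R}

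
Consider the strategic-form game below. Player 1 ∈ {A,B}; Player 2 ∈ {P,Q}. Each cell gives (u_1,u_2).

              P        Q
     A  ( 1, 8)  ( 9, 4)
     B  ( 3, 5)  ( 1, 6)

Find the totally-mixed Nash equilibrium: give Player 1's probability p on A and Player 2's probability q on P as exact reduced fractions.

p=1/5, q=4/5

P1 indiff ⇒ q·1+(1-q)·9 = q·3+(1-q)·1 ⇒ q(-2) = (1-q)(-8) ⇒ q = 4/5
P2 indiff ⇒ p·8+(1-p)·5 = p·4+(1-p)·6 ⇒ p(4) = (1-p)(1) ⇒ p = 1/5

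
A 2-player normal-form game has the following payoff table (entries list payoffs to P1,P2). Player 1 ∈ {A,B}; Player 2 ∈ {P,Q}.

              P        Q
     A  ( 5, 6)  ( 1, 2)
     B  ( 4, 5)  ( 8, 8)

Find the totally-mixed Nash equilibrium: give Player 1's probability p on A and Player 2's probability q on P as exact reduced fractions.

P1 indiff ⇒ q·5+(1-q)·1 = q·4+(1-q)·8 ⇒ q(1) = (1-q)(7) ⇒ q = 7/8
P2 indiff ⇒ p·6+(1-p)·5 = p·2+(1-p)·8 ⇒ p(4) = (1-p)(3) ⇒ p = 3/7

(p,q) = (3/7, 7/8)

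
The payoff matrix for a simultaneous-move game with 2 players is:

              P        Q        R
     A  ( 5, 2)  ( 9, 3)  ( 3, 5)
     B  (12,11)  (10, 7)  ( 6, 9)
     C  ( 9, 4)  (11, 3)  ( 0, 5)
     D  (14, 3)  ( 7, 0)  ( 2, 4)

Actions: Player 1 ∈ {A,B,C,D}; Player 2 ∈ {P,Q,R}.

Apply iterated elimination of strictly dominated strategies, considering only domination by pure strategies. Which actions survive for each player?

P1 drop A (B beats it: P:12>5 Q:10>9 R:6>3)
P2 drop Q (P beats it: B:11>7 C:4>3 D:3>0)
P1 drop C (B beats it: P:12>9 R:6>0)
P1→{B,D} P2→{P,R}

Remaining: P1:{B,D} P2:{P,R}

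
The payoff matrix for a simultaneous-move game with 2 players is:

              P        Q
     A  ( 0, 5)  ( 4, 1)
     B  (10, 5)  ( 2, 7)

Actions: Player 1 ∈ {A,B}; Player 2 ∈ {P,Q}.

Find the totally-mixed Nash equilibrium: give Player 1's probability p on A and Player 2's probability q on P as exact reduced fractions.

P1 indiff ⇒ q·0+(1-q)·4 = q·10+(1-q)·2 ⇒ q(-10) = (1-q)(-2) ⇒ q = 1/6
P2 indiff ⇒ p·5+(1-p)·5 = p·1+(1-p)·7 ⇒ p(4) = (1-p)(2) ⇒ p = 1/3

(p,q) = (1/3, 1/6)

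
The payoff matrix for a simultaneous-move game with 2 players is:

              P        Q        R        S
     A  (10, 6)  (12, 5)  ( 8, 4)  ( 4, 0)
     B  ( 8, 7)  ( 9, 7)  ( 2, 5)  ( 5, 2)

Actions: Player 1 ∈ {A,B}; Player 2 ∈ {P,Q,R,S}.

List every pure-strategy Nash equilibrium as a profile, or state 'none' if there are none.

(A,P): NE
(A,Q): not NE [P2→P gives 6>5]
(A,R): not NE [P2→P gives 6>4]
(A,S): not NE [P1→B gives 5>4; P2→P gives 6>0]
(B,P): not NE [P1→A gives 10>8]
(B,Q): not NE [P1→A gives 12>9]
(B,R): not NE [P1→A gives 8>2; P2→Q gives 7>5]
(B,S): not NE [P2→Q gives 7>2]

NE set: (A,P)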